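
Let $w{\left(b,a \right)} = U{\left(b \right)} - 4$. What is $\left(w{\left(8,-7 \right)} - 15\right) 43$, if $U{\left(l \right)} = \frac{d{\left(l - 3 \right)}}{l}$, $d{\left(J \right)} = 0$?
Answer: $-817$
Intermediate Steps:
$U{\left(l \right)} = 0$ ($U{\left(l \right)} = \frac{0}{l} = 0$)
$w{\left(b,a \right)} = -4$ ($w{\left(b,a \right)} = 0 - 4 = -4$)
$\left(w{\left(8,-7 \right)} - 15\right) 43 = \left(-4 - 15\right) 43 = \left(-19\right) 43 = -817$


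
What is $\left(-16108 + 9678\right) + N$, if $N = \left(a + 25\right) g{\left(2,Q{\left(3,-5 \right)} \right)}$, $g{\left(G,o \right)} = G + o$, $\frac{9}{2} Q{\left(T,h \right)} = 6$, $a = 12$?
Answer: $- \frac{18920}{3} \approx -6306.7$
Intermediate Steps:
$Q{\left(T,h \right)} = \frac{4}{3}$ ($Q{\left(T,h \right)} = \frac{2}{9} \cdot 6 = \frac{4}{3}$)
$N = \frac{370}{3}$ ($N = \left(12 + 25\right) \left(2 + \frac{4}{3}\right) = 37 \cdot \frac{10}{3} = \frac{370}{3} \approx 123.33$)
$\left(-16108 + 9678\right) + N = \left(-16108 + 9678\right) + \frac{370}{3} = -6430 + \frac{370}{3} = - \frac{18920}{3}$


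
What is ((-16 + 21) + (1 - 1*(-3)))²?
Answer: 81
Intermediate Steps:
((-16 + 21) + (1 - 1*(-3)))² = (5 + (1 + 3))² = (5 + 4)² = 9² = 81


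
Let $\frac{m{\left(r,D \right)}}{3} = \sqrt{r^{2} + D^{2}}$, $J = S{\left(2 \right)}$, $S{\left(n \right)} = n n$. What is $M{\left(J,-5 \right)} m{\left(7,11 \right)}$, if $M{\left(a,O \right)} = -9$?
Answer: $- 27 \sqrt{170} \approx -352.04$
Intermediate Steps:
$S{\left(n \right)} = n^{2}$
$J = 4$ ($J = 2^{2} = 4$)
$m{\left(r,D \right)} = 3 \sqrt{D^{2} + r^{2}}$ ($m{\left(r,D \right)} = 3 \sqrt{r^{2} + D^{2}} = 3 \sqrt{D^{2} + r^{2}}$)
$M{\left(J,-5 \right)} m{\left(7,11 \right)} = - 9 \cdot 3 \sqrt{11^{2} + 7^{2}} = - 9 \cdot 3 \sqrt{121 + 49} = - 9 \cdot 3 \sqrt{170} = - 27 \sqrt{170}$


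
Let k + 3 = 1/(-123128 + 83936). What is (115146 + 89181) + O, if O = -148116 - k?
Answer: 2203139089/39192 ≈ 56214.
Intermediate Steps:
k = -117577/39192 (k = -3 + 1/(-123128 + 83936) = -3 + 1/(-39192) = -3 - 1/39192 = -117577/39192 ≈ -3.0000)
O = -5804844695/39192 (O = -148116 - 1*(-117577/39192) = -148116 + 117577/39192 = -5804844695/39192 ≈ -1.4811e+5)
(115146 + 89181) + O = (115146 + 89181) - 5804844695/39192 = 204327 - 5804844695/39192 = 2203139089/39192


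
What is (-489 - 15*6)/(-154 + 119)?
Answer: 579/35 ≈ 16.543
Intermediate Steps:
(-489 - 15*6)/(-154 + 119) = (-489 - 90)/(-35) = -579*(-1/35) = 579/35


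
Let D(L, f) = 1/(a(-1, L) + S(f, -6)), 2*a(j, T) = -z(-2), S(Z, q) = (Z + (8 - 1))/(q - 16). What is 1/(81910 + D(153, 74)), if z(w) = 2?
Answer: 103/8436708 ≈ 1.2209e-5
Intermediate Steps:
S(Z, q) = (7 + Z)/(-16 + q) (S(Z, q) = (Z + 7)/(-16 + q) = (7 + Z)/(-16 + q))
a(j, T) = -1 (a(j, T) = (-1*2)/2 = (1/2)*(-2) = -1)
D(L, f) = 1/(-29/22 - f/22) (D(L, f) = 1/(-1 + (7 + f)/(-16 - 6)) = 1/(-1 + (7 + f)/(-22)) = 1/(-1 - (7 + f)/22) = 1/(-1 + (-7/22 - f/22)) = 1/(-29/22 - f/22))
1/(81910 + D(153, 74)) = 1/(81910 - 22/(29 + 74)) = 1/(81910 - 22/103) = 1/(8436708/103) = 103/8436708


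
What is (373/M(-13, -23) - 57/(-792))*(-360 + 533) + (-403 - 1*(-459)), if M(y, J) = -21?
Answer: -1850685/616 ≈ -3004.4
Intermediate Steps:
(373/M(-13, -23) - 57/(-792))*(-360 + 533) + (-403 - 1*(-459)) = (373/(-21) - 57/(-792))*(-360 + 533) + (-403 - 1*(-459)) = (373*(-1/21) - 57*(-1/792))*173 + (-403 + 459) = (-373/21 + 19/264)*173 + 56 = -10897/616*173 + 56 = -1885181/616 + 56 = -1850685/616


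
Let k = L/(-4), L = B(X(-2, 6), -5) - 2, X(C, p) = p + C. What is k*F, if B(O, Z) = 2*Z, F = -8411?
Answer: -25233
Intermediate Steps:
X(C, p) = C + p
L = -12 (L = 2*(-5) - 2 = -10 - 2 = -12)
k = 3 (k = -12/(-4) = -12*(-¼) = 3)
k*F = 3*(-8411) = -25233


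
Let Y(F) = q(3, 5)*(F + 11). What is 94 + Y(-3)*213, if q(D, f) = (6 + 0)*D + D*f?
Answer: 56326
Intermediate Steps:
q(D, f) = 6*D + D*f
Y(F) = 363 + 33*F (Y(F) = (3*(6 + 5))*(F + 11) = (3*11)*(11 + F) = 33*(11 + F) = 363 + 33*F)
94 + Y(-3)*213 = 94 + (363 + 33*(-3))*213 = 94 + (363 - 99)*213 = 94 + 264*213 = 94 + 56232 = 56326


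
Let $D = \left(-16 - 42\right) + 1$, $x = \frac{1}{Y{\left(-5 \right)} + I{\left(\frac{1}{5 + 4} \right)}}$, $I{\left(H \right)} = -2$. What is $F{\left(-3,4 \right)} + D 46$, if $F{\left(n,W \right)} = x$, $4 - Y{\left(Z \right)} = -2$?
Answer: $- \frac{10487}{4} \approx -2621.8$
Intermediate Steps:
$Y{\left(Z \right)} = 6$ ($Y{\left(Z \right)} = 4 - -2 = 4 + 2 = 6$)
$x = \frac{1}{4}$ ($x = \frac{1}{6 - 2} = \frac{1}{4} \approx 0.25$)
$F{\left(n,W \right)} = \frac{1}{4}$
$D = -57$ ($D = -58 + 1 = -57$)
$F{\left(-3,4 \right)} + D 46 = \frac{1}{4} - 2622 = - \frac{10487}{4}$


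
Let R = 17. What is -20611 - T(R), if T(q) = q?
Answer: -20628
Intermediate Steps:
-20611 - T(R) = -20611 - 1*17 = -20611 - 17 = -20628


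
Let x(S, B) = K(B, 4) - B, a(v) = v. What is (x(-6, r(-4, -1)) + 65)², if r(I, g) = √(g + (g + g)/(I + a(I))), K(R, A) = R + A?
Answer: 4761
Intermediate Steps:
K(R, A) = A + R
r(I, g) = √(g + g/I) (r(I, g) = √(g + (g + g)/(I + I)) = √(g + (2*g)/((2*I))) = √(g + (2*g)*(1/(2*I))) = √(g + g/I))
x(S, B) = 4 (x(S, B) = (4 + B) - B = 4)
(x(-6, r(-4, -1)) + 65)² = (4 + 65)² = 69² = 4761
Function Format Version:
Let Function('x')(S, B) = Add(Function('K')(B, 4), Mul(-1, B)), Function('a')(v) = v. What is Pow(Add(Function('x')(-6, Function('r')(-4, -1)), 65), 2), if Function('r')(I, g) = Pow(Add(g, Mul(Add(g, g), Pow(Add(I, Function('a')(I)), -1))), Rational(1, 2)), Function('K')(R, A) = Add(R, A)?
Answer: 4761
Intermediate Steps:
Function('K')(R, A) = Add(A, R)
Function('r')(I, g) = Pow(Add(g, Mul(g, Pow(I, -1))), Rational(1, 2)) (Function('r')(I, g) = Pow(Add(g, Mul(Add(g, g), Pow(Add(I, I), -1))), Rational(1, 2)) = Pow(Add(g, Mul(Mul(2, g), Pow(Mul(2, I), -1))), Rational(1, 2)) = Pow(Add(g, Mul(Mul(2, g), Mul(Rational(1, 2), Pow(I, -1)))), Rational(1, 2)) = Pow(Add(g, Mul(g, Pow(I, -1))), Rational(1, 2)))
Function('x')(S, B) = 4 (Function('x')(S, B) = Add(Add(4, B), Mul(-1, B)) = 4)
Pow(Add(Function('x')(-6, Function('r')(-4, -1)), 65), 2) = Pow(Add(4, 65), 2) = Pow(69, 2) = 4761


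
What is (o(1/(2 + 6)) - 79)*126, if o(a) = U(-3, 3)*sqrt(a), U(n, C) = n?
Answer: -9954 - 189*sqrt(2)/2 ≈ -10088.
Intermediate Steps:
o(a) = -3*sqrt(a)
(o(1/(2 + 6)) - 79)*126 = (-3/sqrt(2 + 6) - 79)*126 = (-3*sqrt(2)/4 - 79)*126 = (-79 - 3*sqrt(2)/4)*126 = -9954 - 189*sqrt(2)/2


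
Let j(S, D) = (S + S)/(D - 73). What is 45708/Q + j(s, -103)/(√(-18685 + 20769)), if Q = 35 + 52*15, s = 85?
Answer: 45708/815 - 85*√521/91696 ≈ 56.062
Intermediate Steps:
Q = 815 (Q = 35 + 780 = 815)
j(S, D) = 2*S/(-73 + D) (j(S, D) = (2*S)/(-73 + D) = 2*S/(-73 + D))
45708/Q + j(s, -103)/(√(-18685 + 20769)) = 45708/815 + (2*85/(-73 - 103))/(√(-18685 + 20769)) = 45708*(1/815) + (2*85/(-176))/(√2084) = 45708/815 + (2*85*(-1/176))/((2*√521)) = 45708/815 - 85*√521/91696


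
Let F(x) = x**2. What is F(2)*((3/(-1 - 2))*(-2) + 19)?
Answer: 84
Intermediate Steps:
F(2)*((3/(-1 - 2))*(-2) + 19) = 2**2*((3/(-1 - 2))*(-2) + 19) = 4*((3/(-3))*(-2) + 19) = 4*(-1/3*3*(-2) + 19) = 4*(-1*(-2) + 19) = 4*(2 + 19) = 4*21 = 84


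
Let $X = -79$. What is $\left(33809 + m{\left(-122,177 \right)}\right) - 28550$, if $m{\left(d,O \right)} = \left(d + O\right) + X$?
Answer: $5235$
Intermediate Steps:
$m{\left(d,O \right)} = -79 + O + d$ ($m{\left(d,O \right)} = \left(d + O\right) - 79 = \left(O + d\right) - 79 = -79 + O + d$)
$\left(33809 + m{\left(-122,177 \right)}\right) - 28550 = \left(33809 - 24\right) - 28550 = 33785 - 28550 = 5235$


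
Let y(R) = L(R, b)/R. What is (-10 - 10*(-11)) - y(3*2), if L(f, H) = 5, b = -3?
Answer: 595/6 ≈ 99.167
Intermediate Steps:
y(R) = 5/R
(-10 - 10*(-11)) - y(3*2) = (-10 - 10*(-11)) - 5/(3*2) = (-10 + 110) - 5/6 = 100 - 5/6 = 100 - 1*⅚ = 100 - ⅚ = 595/6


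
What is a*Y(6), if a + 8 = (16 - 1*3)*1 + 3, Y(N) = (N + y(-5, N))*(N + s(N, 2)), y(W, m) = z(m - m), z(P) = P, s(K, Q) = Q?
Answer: 384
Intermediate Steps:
y(W, m) = 0 (y(W, m) = m - m = 0)
Y(N) = N*(2 + N) (Y(N) = (N + 0)*(N + 2) = N*(2 + N))
a = 8 (a = -8 + ((16 - 1*3)*1 + 3) = -8 + ((16 - 3)*1 + 3) = -8 + (13*1 + 3) = -8 + (13 + 3) = -8 + 16 = 8)
a*Y(6) = 8*(6*(2 + 6)) = 8*(6*8) = 8*48 = 384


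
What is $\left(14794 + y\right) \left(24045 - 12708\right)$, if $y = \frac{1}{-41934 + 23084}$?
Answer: $\frac{3161514033963}{18850} \approx 1.6772 \cdot 10^{8}$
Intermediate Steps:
$y = - \frac{1}{18850}$ ($y = \frac{1}{-18850} = - \frac{1}{18850} \approx -5.305 \cdot 10^{-5}$)
$\left(14794 + y\right) \left(24045 - 12708\right) = \left(14794 - \frac{1}{18850}\right) \left(24045 - 12708\right) = \frac{278866899}{18850} \cdot 11337 = \frac{3161514033963}{18850}$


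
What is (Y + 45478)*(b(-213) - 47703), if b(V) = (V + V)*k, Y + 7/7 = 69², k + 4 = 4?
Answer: -2396503314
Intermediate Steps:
k = 0 (k = -4 + 4 = 0)
Y = 4760 (Y = -1 + 69² = -1 + 4761 = 4760)
b(V) = 0 (b(V) = (V + V)*0 = (2*V)*0 = 0)
(Y + 45478)*(b(-213) - 47703) = (4760 + 45478)*(0 - 47703) = 50238*(-47703) = -2396503314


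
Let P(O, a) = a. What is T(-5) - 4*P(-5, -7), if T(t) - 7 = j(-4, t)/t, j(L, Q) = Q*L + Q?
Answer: 32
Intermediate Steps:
j(L, Q) = Q + L*Q (j(L, Q) = L*Q + Q = Q + L*Q)
T(t) = 4 (T(t) = 7 + (t*(1 - 4))/t = 7 + (t*(-3))/t = 7 + (-3*t)/t = 7 - 3 = 4)
T(-5) - 4*P(-5, -7) = 4 - 4*(-7) = 4 + 28 = 32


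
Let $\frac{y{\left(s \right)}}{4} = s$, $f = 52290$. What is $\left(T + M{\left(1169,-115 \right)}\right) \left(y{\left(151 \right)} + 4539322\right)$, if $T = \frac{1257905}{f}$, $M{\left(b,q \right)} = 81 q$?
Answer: $- \frac{220560248936507}{5229} \approx -4.218 \cdot 10^{10}$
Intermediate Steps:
$y{\left(s \right)} = 4 s$
$T = \frac{251581}{10458}$ ($T = \frac{1257905}{52290} = 1257905 \cdot \frac{1}{52290} = \frac{251581}{10458} \approx 24.056$)
$\left(T + M{\left(1169,-115 \right)}\right) \left(y{\left(151 \right)} + 4539322\right) = \left(\frac{251581}{10458} + 81 \left(-115\right)\right) \left(4 \cdot 151 + 4539322\right) = \left(\frac{251581}{10458} - 9315\right) \left(604 + 4539322\right) = \left(- \frac{97164689}{10458}\right) 4539926 = - \frac{220560248936507}{5229}$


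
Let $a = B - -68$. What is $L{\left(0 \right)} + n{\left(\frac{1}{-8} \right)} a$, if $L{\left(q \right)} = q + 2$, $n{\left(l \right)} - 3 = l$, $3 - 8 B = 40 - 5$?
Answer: $186$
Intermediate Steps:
$B = -4$ ($B = \frac{3}{8} - \frac{40 - 5}{8} = \frac{3}{8} - \frac{35}{8} = -4$)
$n{\left(l \right)} = 3 + l$
$L{\left(q \right)} = 2 + q$
$a = 64$ ($a = -4 - -68 = -4 + 68 = 64$)
$L{\left(0 \right)} + n{\left(\frac{1}{-8} \right)} a = \left(2 + 0\right) + \left(3 + \frac{1}{-8}\right) 64 = 2 + \left(3 - \frac{1}{8}\right) 64 = 2 + \frac{23}{8} \cdot 64 = 2 + 184 = 186$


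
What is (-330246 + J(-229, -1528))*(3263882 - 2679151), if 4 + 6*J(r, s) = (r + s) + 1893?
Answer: -193092209744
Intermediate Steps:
J(r, s) = 1889/6 + r/6 + s/6 (J(r, s) = -⅔ + ((r + s) + 1893)/6 = -⅔ + (1893 + r + s)/6 = -⅔ + (631/2 + r/6 + s/6) = 1889/6 + r/6 + s/6)
(-330246 + J(-229, -1528))*(3263882 - 2679151) = (-330246 + (1889/6 + (⅙)*(-229) + (⅙)*(-1528)))*(3263882 - 2679151) = (-330246 + (1889/6 - 229/6 - 764/3))*584731 = (-330246 + 22)*584731 = -330224*584731 = -193092209744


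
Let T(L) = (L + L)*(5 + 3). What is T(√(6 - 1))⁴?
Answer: 1638400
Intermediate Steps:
T(L) = 16*L (T(L) = (2*L)*8 = 16*L)
T(√(6 - 1))⁴ = (16*√(6 - 1))⁴ = (16*√5)⁴ = 1638400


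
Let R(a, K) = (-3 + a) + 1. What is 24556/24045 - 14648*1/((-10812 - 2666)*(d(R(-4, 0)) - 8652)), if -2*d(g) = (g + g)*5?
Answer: 33967079054/33264344205 ≈ 1.0211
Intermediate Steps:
R(a, K) = -2 + a
d(g) = -5*g (d(g) = -(g + g)*5/2 = -2*g*5/2 = -5*g)
24556/24045 - 14648*1/((-10812 - 2666)*(d(R(-4, 0)) - 8652)) = 24556/24045 - 14648*1/((-10812 - 2666)*(-5*(-2 - 4) - 8652)) = 24556*(1/24045) - 14648*(-1/(13478*(-5*(-6) - 8652))) = 3508/3435 - 14648*(-1/(13478*(30 - 8652))) = 3508/3435 - 14648/((-13478*(-8622))) = 3508/3435 - 14648/116207316 = 3508/3435 - 14648*1/116207316 = 3508/3435 - 3662/29051829 = 33967079054/33264344205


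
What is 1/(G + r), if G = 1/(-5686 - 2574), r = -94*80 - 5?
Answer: -8260/62156501 ≈ -0.00013289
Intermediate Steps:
r = -7525 (r = -7520 - 5 = -7525)
G = -1/8260 (G = 1/(-8260) = -1/8260 ≈ -0.00012107)
1/(G + r) = 1/(-1/8260 - 7525) = 1/(-62156501/8260) = -8260/62156501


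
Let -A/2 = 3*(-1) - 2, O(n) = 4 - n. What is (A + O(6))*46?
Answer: 368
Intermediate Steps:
A = 10 (A = -2*(3*(-1) - 2) = -2*(-3 - 2) = -2*(-5) = 10)
(A + O(6))*46 = (10 + (4 - 1*6))*46 = (10 + (4 - 6))*46 = (10 - 2)*46 = 8*46 = 368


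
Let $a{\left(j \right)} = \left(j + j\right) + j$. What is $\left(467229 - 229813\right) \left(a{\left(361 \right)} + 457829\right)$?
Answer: $108953051392$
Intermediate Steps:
$a{\left(j \right)} = 3 j$ ($a{\left(j \right)} = 2 j + j = 3 j$)
$\left(467229 - 229813\right) \left(a{\left(361 \right)} + 457829\right) = \left(467229 - 229813\right) \left(3 \cdot 361 + 457829\right) = 237416 \left(1083 + 457829\right) = 237416 \cdot 458912 = 108953051392$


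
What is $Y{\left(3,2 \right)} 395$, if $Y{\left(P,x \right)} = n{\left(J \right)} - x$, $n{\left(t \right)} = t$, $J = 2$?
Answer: $0$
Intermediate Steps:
$Y{\left(P,x \right)} = 2 - x$
$Y{\left(3,2 \right)} 395 = \left(2 - 2\right) 395 = 0 \cdot 395 = 0$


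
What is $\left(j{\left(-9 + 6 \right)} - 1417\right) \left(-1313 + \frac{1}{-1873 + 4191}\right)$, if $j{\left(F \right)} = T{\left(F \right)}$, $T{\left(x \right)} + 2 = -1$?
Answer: $\frac{2160908430}{1159} \approx 1.8645 \cdot 10^{6}$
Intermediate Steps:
$T{\left(x \right)} = -3$ ($T{\left(x \right)} = -2 - 1 = -3$)
$j{\left(F \right)} = -3$
$\left(j{\left(-9 + 6 \right)} - 1417\right) \left(-1313 + \frac{1}{-1873 + 4191}\right) = \left(-3 - 1417\right) \left(-1313 + \frac{1}{-1873 + 4191}\right) = - 1420 \left(-1313 + \frac{1}{2318}\right) = \left(-1420\right) \left(- \frac{3043533}{2318}\right) = \frac{2160908430}{1159}$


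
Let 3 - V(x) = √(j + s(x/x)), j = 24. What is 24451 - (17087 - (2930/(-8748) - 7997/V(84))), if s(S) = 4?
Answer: 716901383/83106 + 15994*√7/19 ≈ 10854.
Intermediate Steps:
V(x) = 3 - 2*√7 (V(x) = 3 - √(24 + 4) = 3 - √28 = 3 - 2*√7)
24451 - (17087 - (2930/(-8748) - 7997/V(84))) = 24451 - (17087 - (2930/(-8748) - 7997/(3 - 2*√7))) = 24451 - (17087 - (2930*(-1/8748) - 7997/(3 - 2*√7))) = 24451 - (17087 - (-1465/4374 - 7997/(3 - 2*√7))) = 24451 - (17087 + (1465/4374 + 7997/(3 - 2*√7))) = 24451 - (74740003/4374 + 7997/(3 - 2*√7)) = 24451 + (-74740003/4374 - 7997/(3 - 2*√7)) = 32208671/4374 - 7997/(3 - 2*√7)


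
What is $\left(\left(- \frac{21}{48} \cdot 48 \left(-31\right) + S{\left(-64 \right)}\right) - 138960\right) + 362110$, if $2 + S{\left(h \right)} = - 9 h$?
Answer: $224375$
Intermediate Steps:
$S{\left(h \right)} = -2 - 9 h$
$\left(\left(- \frac{21}{48} \cdot 48 \left(-31\right) + S{\left(-64 \right)}\right) - 138960\right) + 362110 = \left(\left(- \frac{21}{48} \cdot 48 \left(-31\right) - -574\right) - 138960\right) + 362110 = \left(\left(\left(-21\right) \frac{1}{48} \cdot 48 \left(-31\right) + \left(-2 + 576\right)\right) - 138960\right) + 362110 = \left(\left(\left(- \frac{7}{16}\right) 48 \left(-31\right) + 574\right) - 138960\right) + 362110 = \left(\left(\left(-21\right) \left(-31\right) + 574\right) - 138960\right) + 362110 = \left(\left(651 + 574\right) - 138960\right) + 362110 = \left(1225 - 138960\right) + 362110 = -137735 + 362110 = 224375$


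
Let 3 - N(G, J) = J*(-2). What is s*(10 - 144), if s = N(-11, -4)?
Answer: 670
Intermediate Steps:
N(G, J) = 3 + 2*J (N(G, J) = 3 - J*(-2) = 3 - (-2)*J = 3 + 2*J)
s = -5 (s = 3 + 2*(-4) = 3 - 8 = -5)
s*(10 - 144) = -5*(10 - 144) = -5*(-134) = 670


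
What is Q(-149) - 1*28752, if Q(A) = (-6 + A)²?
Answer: -4727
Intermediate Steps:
Q(-149) - 1*28752 = (-6 - 149)² - 1*28752 = (-155)² - 28752 = 24025 - 28752 = -4727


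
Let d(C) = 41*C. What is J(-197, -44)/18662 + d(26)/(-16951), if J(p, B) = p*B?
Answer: 63518788/158169781 ≈ 0.40159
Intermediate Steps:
J(p, B) = B*p
J(-197, -44)/18662 + d(26)/(-16951) = -44*(-197)/18662 + (41*26)/(-16951) = 8668*(1/18662) + 1066*(-1/16951) = 4334/9331 - 1066/16951 = 63518788/158169781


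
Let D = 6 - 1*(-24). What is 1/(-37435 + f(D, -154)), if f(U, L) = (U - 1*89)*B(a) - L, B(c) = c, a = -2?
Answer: -1/37163 ≈ -2.6908e-5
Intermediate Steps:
D = 30 (D = 6 + 24 = 30)
f(U, L) = 178 - L - 2*U (f(U, L) = (U - 1*89)*(-2) - L = (U - 89)*(-2) - L = (-89 + U)*(-2) - L = (178 - 2*U) - L = 178 - L - 2*U)
1/(-37435 + f(D, -154)) = 1/(-37435 + (178 - 1*(-154) - 2*30)) = 1/(-37435 + (178 + 154 - 60)) = 1/(-37435 + 272) = 1/(-37163) = -1/37163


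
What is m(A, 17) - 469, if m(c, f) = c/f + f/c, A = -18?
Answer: -144127/306 ≈ -471.00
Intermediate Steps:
m(A, 17) - 469 = (-18/17 + 17/(-18)) - 469 = (-18*1/17 + 17*(-1/18)) - 469 = (-18/17 - 17/18) - 469 = -613/306 - 469 = -144127/306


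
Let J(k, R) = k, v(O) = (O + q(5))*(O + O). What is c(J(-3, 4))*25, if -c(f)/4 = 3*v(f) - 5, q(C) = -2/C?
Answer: -5620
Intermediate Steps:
v(O) = 2*O*(-⅖ + O) (v(O) = (O - 2/5)*(O + O) = (O - 2*⅕)*(2*O) = (O - ⅖)*(2*O) = (-⅖ + O)*(2*O) = 2*O*(-⅖ + O))
c(f) = 20 - 24*f*(-2 + 5*f)/5 (c(f) = -4*(3*(2*f*(-2 + 5*f)/5) - 5) = -4*(6*f*(-2 + 5*f)/5 - 5) = -4*(-5 + 6*f*(-2 + 5*f)/5) = 20 - 24*f*(-2 + 5*f)/5)
c(J(-3, 4))*25 = (20 - 24/5*(-3)*(-2 + 5*(-3)))*25 = (20 - 24/5*(-3)*(-2 - 15))*25 = (20 - 24/5*(-3)*(-17))*25 = (20 - 1224/5)*25 = -1124/5*25 = -5620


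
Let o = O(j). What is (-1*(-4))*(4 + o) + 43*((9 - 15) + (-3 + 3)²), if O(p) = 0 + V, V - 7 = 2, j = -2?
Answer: -206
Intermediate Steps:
V = 9 (V = 7 + 2 = 9)
O(p) = 9 (O(p) = 0 + 9 = 9)
o = 9
(-1*(-4))*(4 + o) + 43*((9 - 15) + (-3 + 3)²) = (-1*(-4))*(4 + 9) + 43*((9 - 15) + (-3 + 3)²) = 4*13 + 43*(-6 + 0²) = 52 + 43*(-6 + 0) = 52 + 43*(-6) = 52 - 258 = -206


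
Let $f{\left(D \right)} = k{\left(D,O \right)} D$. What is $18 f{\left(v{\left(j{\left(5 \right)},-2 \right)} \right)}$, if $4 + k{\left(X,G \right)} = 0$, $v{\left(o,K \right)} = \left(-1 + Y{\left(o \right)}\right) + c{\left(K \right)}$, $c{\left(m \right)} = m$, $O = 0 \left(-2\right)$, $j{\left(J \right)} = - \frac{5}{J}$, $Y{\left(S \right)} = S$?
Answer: $288$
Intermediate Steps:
$O = 0$
$v{\left(o,K \right)} = -1 + K + o$ ($v{\left(o,K \right)} = \left(-1 + o\right) + K = -1 + K + o$)
$k{\left(X,G \right)} = -4$ ($k{\left(X,G \right)} = -4 + 0 = -4$)
$f{\left(D \right)} = - 4 D$
$18 f{\left(v{\left(j{\left(5 \right)},-2 \right)} \right)} = 18 \left(- 4 \left(-1 - 2 - \frac{5}{5}\right)\right) = 18 \left(- 4 \left(-1 - 2 - 1\right)\right) = 18 \left(\left(-4\right) \left(-4\right)\right) = 18 \cdot 16 = 288$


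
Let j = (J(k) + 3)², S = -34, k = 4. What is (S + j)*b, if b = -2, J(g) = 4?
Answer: -30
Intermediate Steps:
j = 49 (j = (4 + 3)² = 7² = 49)
(S + j)*b = (-34 + 49)*(-2) = 15*(-2) = -30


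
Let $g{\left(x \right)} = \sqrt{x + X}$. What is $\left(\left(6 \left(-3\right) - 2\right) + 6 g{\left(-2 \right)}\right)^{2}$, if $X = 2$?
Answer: $400$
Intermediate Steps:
$g{\left(x \right)} = \sqrt{2 + x}$ ($g{\left(x \right)} = \sqrt{x + 2} = \sqrt{2 + x}$)
$\left(\left(6 \left(-3\right) - 2\right) + 6 g{\left(-2 \right)}\right)^{2} = \left(\left(6 \left(-3\right) - 2\right) + 6 \sqrt{2 - 2}\right)^{2} = \left(\left(-18 - 2\right) + 6 \sqrt{0}\right)^{2} = \left(-20 + 6 \cdot 0\right)^{2} = \left(-20 + 0\right)^{2} = \left(-20\right)^{2} = 400$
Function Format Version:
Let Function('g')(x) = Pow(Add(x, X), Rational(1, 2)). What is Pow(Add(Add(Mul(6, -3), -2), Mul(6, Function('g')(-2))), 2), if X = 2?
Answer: 400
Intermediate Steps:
Function('g')(x) = Pow(Add(2, x), Rational(1, 2)) (Function('g')(x) = Pow(Add(x, 2), Rational(1, 2)) = Pow(Add(2, x), Rational(1, 2)))
Pow(Add(Add(Mul(6, -3), -2), Mul(6, Function('g')(-2))), 2) = Pow(Add(Add(Mul(6, -3), -2), Mul(6, Pow(Add(2, -2), Rational(1, 2)))), 2) = Pow(Add(Add(-18, -2), Mul(6, Pow(0, Rational(1, 2)))), 2) = Pow(Add(-20, Mul(6, 0)), 2) = Pow(Add(-20, 0), 2) = Pow(-20, 2) = 400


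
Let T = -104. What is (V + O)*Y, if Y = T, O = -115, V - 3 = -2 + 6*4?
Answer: 9360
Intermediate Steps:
V = 25 (V = 3 + (-2 + 6*4) = 3 + (-2 + 24) = 3 + 22 = 25)
Y = -104
(V + O)*Y = (25 - 115)*(-104) = -90*(-104) = 9360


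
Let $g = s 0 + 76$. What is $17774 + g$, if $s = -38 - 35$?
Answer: $17850$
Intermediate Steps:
$s = -73$ ($s = -38 - 35 = -73$)
$g = 76$ ($g = \left(-73\right) 0 + 76 = 0 + 76 = 76$)
$17774 + g = 17774 + 76 = 17850$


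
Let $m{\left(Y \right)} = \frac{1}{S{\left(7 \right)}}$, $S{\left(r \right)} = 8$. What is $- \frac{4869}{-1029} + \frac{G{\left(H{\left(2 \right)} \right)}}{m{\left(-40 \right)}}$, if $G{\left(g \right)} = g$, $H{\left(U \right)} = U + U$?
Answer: $\frac{12599}{343} \approx 36.732$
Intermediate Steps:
$H{\left(U \right)} = 2 U$
$m{\left(Y \right)} = \frac{1}{8}$
$- \frac{4869}{-1029} + \frac{G{\left(H{\left(2 \right)} \right)}}{m{\left(-40 \right)}} = - \frac{4869}{-1029} + 2 \cdot 2 \frac{1}{\frac{1}{8}} = \left(-4869\right) \left(- \frac{1}{1029}\right) + 4 \cdot 8 = \frac{1623}{343} + 32 = \frac{12599}{343}$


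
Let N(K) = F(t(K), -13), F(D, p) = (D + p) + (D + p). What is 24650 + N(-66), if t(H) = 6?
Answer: 24636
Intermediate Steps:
F(D, p) = 2*D + 2*p
N(K) = -14 (N(K) = 2*6 + 2*(-13) = 12 - 26 = -14)
24650 + N(-66) = 24650 - 14 = 24636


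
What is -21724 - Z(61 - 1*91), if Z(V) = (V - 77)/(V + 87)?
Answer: -1238161/57 ≈ -21722.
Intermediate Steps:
Z(V) = (-77 + V)/(87 + V)
-21724 - Z(61 - 1*91) = -21724 - (-77 + (61 - 1*91))/(87 + (61 - 1*91)) = -21724 - (-77 + (61 - 91))/(87 + (61 - 91)) = -21724 - (-77 - 30)/(87 - 30) = -21724 - (-107)/57 = -21724 - 1*(-107/57) = -21724 + 107/57 = -1238161/57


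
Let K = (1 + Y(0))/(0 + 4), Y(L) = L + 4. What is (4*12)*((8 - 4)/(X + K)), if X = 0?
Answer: 768/5 ≈ 153.60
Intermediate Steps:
Y(L) = 4 + L
K = 5/4 (K = (1 + (4 + 0))/(0 + 4) = (1 + 4)/4 = 5*(1/4) = 5/4 ≈ 1.2500)
(4*12)*((8 - 4)/(X + K)) = (4*12)*((8 - 4)/(0 + 5/4)) = 48*(4/(5/4)) = 48*(4*(4/5)) = 48*(16/5) = 768/5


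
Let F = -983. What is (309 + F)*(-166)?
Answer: 111884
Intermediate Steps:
(309 + F)*(-166) = (309 - 983)*(-166) = -674*(-166) = 111884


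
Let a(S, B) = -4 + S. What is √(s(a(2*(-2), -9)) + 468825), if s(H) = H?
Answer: √468817 ≈ 684.70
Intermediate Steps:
√(s(a(2*(-2), -9)) + 468825) = √((-4 + 2*(-2)) + 468825) = √((-4 - 4) + 468825) = √(-8 + 468825) = √468817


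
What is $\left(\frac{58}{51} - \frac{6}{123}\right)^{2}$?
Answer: $\frac{5180176}{4372281} \approx 1.1848$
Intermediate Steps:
$\left(\frac{58}{51} - \frac{6}{123}\right)^{2} = \left(58 \cdot \frac{1}{51} - \frac{2}{41}\right)^{2} = \left(\frac{58}{51} - \frac{2}{41}\right)^{2} = \left(\frac{2276}{2091}\right)^{2} = \frac{5180176}{4372281}$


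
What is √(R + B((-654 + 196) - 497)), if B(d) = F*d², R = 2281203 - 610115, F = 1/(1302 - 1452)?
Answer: √59940282/6 ≈ 1290.4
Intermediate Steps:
F = -1/150 (F = 1/(-150) = -1/150 ≈ -0.0066667)
R = 1671088
B(d) = -d²/150
√(R + B((-654 + 196) - 497)) = √(1671088 - ((-654 + 196) - 497)²/150) = √(1671088 - (-458 - 497)²/150) = √(1671088 - 1/150*(-955)²) = √(1671088 - 1/150*912025) = √(1671088 - 36481/6) = √(9990047/6) = √59940282/6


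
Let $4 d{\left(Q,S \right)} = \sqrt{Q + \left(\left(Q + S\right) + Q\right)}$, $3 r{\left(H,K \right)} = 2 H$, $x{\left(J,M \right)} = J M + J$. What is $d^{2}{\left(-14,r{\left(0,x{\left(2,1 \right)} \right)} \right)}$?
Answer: $- \frac{21}{8} \approx -2.625$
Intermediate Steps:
$x{\left(J,M \right)} = J + J M$
$r{\left(H,K \right)} = \frac{2 H}{3}$
$d{\left(Q,S \right)} = \frac{\sqrt{S + 3 Q}}{4}$ ($d{\left(Q,S \right)} = \frac{\sqrt{Q + \left(\left(Q + S\right) + Q\right)}}{4} = \frac{\sqrt{Q + \left(S + 2 Q\right)}}{4} = \frac{\sqrt{S + 3 Q}}{4}$)
$d^{2}{\left(-14,r{\left(0,x{\left(2,1 \right)} \right)} \right)} = \left(\frac{\sqrt{\frac{2}{3} \cdot 0 + 3 \left(-14\right)}}{4}\right)^{2} = \left(\frac{\sqrt{0 - 42}}{4}\right)^{2} = \left(\frac{\sqrt{-42}}{4}\right)^{2} = \left(\frac{i \sqrt{42}}{4}\right)^{2} = - \frac{21}{8}$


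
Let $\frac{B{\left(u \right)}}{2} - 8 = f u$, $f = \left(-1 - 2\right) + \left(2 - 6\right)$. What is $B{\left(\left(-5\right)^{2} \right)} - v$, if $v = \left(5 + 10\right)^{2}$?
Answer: $-559$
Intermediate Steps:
$f = -7$ ($f = -3 + \left(2 - 6\right) = -3 - 4 = -7$)
$B{\left(u \right)} = 16 - 14 u$ ($B{\left(u \right)} = 16 + 2 \left(- 7 u\right) = 16 - 14 u$)
$v = 225$ ($v = 15^{2} = 225$)
$B{\left(\left(-5\right)^{2} \right)} - v = \left(16 - 14 \left(-5\right)^{2}\right) - 225 = \left(16 - 350\right) - 225 = -334 - 225 = -559$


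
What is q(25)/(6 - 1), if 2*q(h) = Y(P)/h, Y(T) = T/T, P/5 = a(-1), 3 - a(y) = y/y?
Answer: 1/250 ≈ 0.0040000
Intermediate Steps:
a(y) = 2 (a(y) = 3 - y/y = 3 - 1*1 = 3 - 1 = 2)
P = 10 (P = 5*2 = 10)
Y(T) = 1
q(h) = 1/(2*h) (q(h) = (1/h)/2 = 1/(2*h))
q(25)/(6 - 1) = ((1/2)/25)/(6 - 1) = ((1/2)*(1/25))/5 = (1/50)*(1/5) = 1/250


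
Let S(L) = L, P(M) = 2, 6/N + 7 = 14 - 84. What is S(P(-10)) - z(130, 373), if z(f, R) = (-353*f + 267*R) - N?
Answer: -4134829/77 ≈ -53699.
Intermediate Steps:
N = -6/77 (N = 6/(-7 + (14 - 84)) = 6/(-7 - 70) = 6/(-77) = 6*(-1/77) = -6/77 ≈ -0.077922)
z(f, R) = 6/77 - 353*f + 267*R (z(f, R) = (-353*f + 267*R) - 1*(-6/77) = (-353*f + 267*R) + 6/77 = 6/77 - 353*f + 267*R)
S(P(-10)) - z(130, 373) = 2 - (6/77 - 353*130 + 267*373) = 2 - (6/77 - 45890 + 99591) = 2 - 1*4134983/77 = 2 - 4134983/77 = -4134829/77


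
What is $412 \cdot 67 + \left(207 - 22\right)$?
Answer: $27789$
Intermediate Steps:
$412 \cdot 67 + \left(207 - 22\right) = 27604 + 185 = 27789$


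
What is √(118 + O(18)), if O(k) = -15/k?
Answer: √4218/6 ≈ 10.824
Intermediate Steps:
√(118 + O(18)) = √(118 - 15/18) = √(118 - 15*1/18) = √(118 - ⅚) = √(703/6) = √4218/6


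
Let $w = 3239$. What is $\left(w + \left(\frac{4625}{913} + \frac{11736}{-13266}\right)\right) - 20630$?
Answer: $- \frac{1063569102}{61171} \approx -17387.0$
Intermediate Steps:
$\left(w + \left(\frac{4625}{913} + \frac{11736}{-13266}\right)\right) - 20630 = \left(3239 + \left(\frac{4625}{913} + \frac{11736}{-13266}\right)\right) - 20630 = \left(3239 + \left(4625 \cdot \frac{1}{913} + 11736 \left(- \frac{1}{13266}\right)\right)\right) - 20630 = \left(3239 + \left(\frac{4625}{913} - \frac{652}{737}\right)\right) - 20630 = \left(3239 + \frac{255759}{61171}\right) - 20630 = \frac{198388628}{61171} - 20630 = - \frac{1063569102}{61171}$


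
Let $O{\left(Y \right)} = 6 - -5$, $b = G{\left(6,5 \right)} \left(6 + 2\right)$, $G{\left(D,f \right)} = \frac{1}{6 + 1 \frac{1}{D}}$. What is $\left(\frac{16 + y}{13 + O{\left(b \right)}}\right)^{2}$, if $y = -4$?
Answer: $\frac{1}{4} \approx 0.25$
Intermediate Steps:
$G{\left(D,f \right)} = \frac{1}{6 + \frac{1}{D}}$
$b = \frac{48}{37}$ ($b = \frac{6}{1 + 6 \cdot 6} \left(6 + 2\right) = \frac{6}{1 + 36} \cdot 8 = \frac{6}{37} \cdot 8 = \frac{48}{37} \approx 1.2973$)
$O{\left(Y \right)} = 11$ ($O{\left(Y \right)} = 6 + 5 = 11$)
$\left(\frac{16 + y}{13 + O{\left(b \right)}}\right)^{2} = \left(\frac{16 - 4}{13 + 11}\right)^{2} = \left(\frac{12}{24}\right)^{2} = \left(12 \cdot \frac{1}{24}\right)^{2} = \left(\frac{1}{2}\right)^{2} = \frac{1}{4}$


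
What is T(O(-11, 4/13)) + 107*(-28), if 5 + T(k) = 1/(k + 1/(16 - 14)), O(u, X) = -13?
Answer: -75027/25 ≈ -3001.1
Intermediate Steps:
T(k) = -5 + 1/(½ + k) (T(k) = -5 + 1/(k + 1/(16 - 14)) = -5 + 1/(k + 1/2) = -5 + 1/(k + ½) = -5 + 1/(½ + k))
T(O(-11, 4/13)) + 107*(-28) = (-3 - 10*(-13))/(1 + 2*(-13)) + 107*(-28) = (-3 + 130)/(1 - 26) - 2996 = 127/(-25) - 2996 = -1/25*127 - 2996 = -127/25 - 2996 = -75027/25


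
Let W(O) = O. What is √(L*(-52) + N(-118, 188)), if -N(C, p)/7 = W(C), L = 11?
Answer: √254 ≈ 15.937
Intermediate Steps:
N(C, p) = -7*C
√(L*(-52) + N(-118, 188)) = √(11*(-52) - 7*(-118)) = √(-572 + 826) = √254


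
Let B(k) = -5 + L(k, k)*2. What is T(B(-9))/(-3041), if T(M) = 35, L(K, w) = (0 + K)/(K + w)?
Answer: -35/3041 ≈ -0.011509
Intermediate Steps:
L(K, w) = K/(K + w)
B(k) = -4 (B(k) = -5 + (k/(k + k))*2 = -5 + (k/((2*k)))*2 = -5 + (k*(1/(2*k)))*2 = -5 + (1/2)*2 = -5 + 1 = -4)
T(B(-9))/(-3041) = 35/(-3041) = 35*(-1/3041) = -35/3041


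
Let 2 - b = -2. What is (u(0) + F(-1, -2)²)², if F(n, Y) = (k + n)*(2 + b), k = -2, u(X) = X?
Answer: 104976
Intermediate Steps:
b = 4 (b = 2 - 1*(-2) = 2 + 2 = 4)
F(n, Y) = -12 + 6*n (F(n, Y) = (-2 + n)*(2 + 4) = (-2 + n)*6 = -12 + 6*n)
(u(0) + F(-1, -2)²)² = (0 + (-12 + 6*(-1))²)² = (0 + (-12 - 6)²)² = (0 + (-18)²)² = (0 + 324)² = 324² = 104976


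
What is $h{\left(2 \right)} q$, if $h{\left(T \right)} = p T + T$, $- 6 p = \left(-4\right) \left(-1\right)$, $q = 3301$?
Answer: $\frac{6602}{3} \approx 2200.7$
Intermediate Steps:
$p = - \frac{2}{3}$ ($p = - \frac{\left(-4\right) \left(-1\right)}{6} = \left(- \frac{1}{6}\right) 4 = - \frac{2}{3} \approx -0.66667$)
$h{\left(T \right)} = \frac{T}{3}$ ($h{\left(T \right)} = - \frac{2 T}{3} + T = \frac{T}{3}$)
$h{\left(2 \right)} q = \frac{1}{3} \cdot 2 \cdot 3301 = \frac{2}{3} \cdot 3301 = \frac{6602}{3}$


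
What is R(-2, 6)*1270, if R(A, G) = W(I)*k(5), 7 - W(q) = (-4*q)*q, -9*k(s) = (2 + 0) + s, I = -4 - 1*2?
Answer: -1342390/9 ≈ -1.4915e+5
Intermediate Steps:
I = -6 (I = -4 - 2 = -6)
k(s) = -2/9 - s/9 (k(s) = -((2 + 0) + s)/9 = -(2 + s)/9 = -2/9 - s/9)
W(q) = 7 + 4*q² (W(q) = 7 - (-4*q)*q = 7 - (-4)*q² = 7 + 4*q²)
R(A, G) = -1057/9 (R(A, G) = (7 + 4*(-6)²)*(-2/9 - ⅑*5) = (7 + 4*36)*(-2/9 - 5/9) = (7 + 144)*(-7/9) = 151*(-7/9) = -1057/9)
R(-2, 6)*1270 = -1057/9*1270 = -1342390/9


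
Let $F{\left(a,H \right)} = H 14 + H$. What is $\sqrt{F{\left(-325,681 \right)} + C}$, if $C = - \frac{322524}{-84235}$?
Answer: $\frac{21 \sqrt{568918235}}{4955} \approx 101.09$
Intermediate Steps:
$C = \frac{18972}{4955}$ ($C = \left(-322524\right) \left(- \frac{1}{84235}\right) = \frac{18972}{4955} \approx 3.8289$)
$F{\left(a,H \right)} = 15 H$ ($F{\left(a,H \right)} = 14 H + H = 15 H$)
$\sqrt{F{\left(-325,681 \right)} + C} = \sqrt{15 \cdot 681 + \frac{18972}{4955}} = \sqrt{10215 + \frac{18972}{4955}} = \sqrt{\frac{50634297}{4955}} = \frac{21 \sqrt{568918235}}{4955}$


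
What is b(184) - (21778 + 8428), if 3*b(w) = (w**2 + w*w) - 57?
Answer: -22963/3 ≈ -7654.3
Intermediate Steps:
b(w) = -19 + 2*w**2/3 (b(w) = ((w**2 + w*w) - 57)/3 = ((w**2 + w**2) - 57)/3 = (2*w**2 - 57)/3 = (-57 + 2*w**2)/3 = -19 + 2*w**2/3)
b(184) - (21778 + 8428) = (-19 + (2/3)*184**2) - (21778 + 8428) = (-19 + (2/3)*33856) - 1*30206 = (-19 + 67712/3) - 30206 = 67655/3 - 30206 = -22963/3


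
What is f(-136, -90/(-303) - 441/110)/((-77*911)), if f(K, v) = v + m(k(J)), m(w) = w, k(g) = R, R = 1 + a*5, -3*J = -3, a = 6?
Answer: -303169/779333170 ≈ -0.00038901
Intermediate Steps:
J = 1 (J = -1/3*(-3) = 1)
R = 31 (R = 1 + 6*5 = 1 + 30 = 31)
k(g) = 31
f(K, v) = 31 + v (f(K, v) = v + 31 = 31 + v)
f(-136, -90/(-303) - 441/110)/((-77*911)) = (31 + (-90/(-303) - 441/110))/((-77*911)) = (31 + (-90*(-1/303) - 441*1/110))/(-70147) = (31 + (30/101 - 441/110))*(-1/70147) = (31 - 41241/11110)*(-1/70147) = (303169/11110)*(-1/70147) = -303169/779333170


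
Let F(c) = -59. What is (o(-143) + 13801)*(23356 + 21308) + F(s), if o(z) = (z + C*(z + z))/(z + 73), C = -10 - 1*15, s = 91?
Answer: 3059684693/5 ≈ 6.1194e+8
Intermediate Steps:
C = -25 (C = -10 - 15 = -25)
o(z) = -49*z/(73 + z) (o(z) = (z - 25*(z + z))/(z + 73) = (z - 50*z)/(73 + z) = (-49*z)/(73 + z) = -49*z/(73 + z))
(o(-143) + 13801)*(23356 + 21308) + F(s) = (-49*(-143)/(73 - 143) + 13801)*(23356 + 21308) - 59 = (-49*(-143)/(-70) + 13801)*44664 - 59 = (-49*(-143)*(-1/70) + 13801)*44664 - 59 = (-1001/10 + 13801)*44664 - 59 = (137009/10)*44664 - 59 = 3059684988/5 - 59 = 3059684693/5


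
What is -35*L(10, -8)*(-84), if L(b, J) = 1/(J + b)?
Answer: 1470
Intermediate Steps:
-35*L(10, -8)*(-84) = -35/(-8 + 10)*(-84) = -35/2*(-84) = 1470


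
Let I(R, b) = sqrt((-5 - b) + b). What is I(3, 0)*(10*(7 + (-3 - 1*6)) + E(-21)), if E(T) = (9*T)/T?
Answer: -11*I*sqrt(5) ≈ -24.597*I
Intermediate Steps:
I(R, b) = I*sqrt(5) (I(R, b) = sqrt(-5) = I*sqrt(5))
E(T) = 9
I(3, 0)*(10*(7 + (-3 - 1*6)) + E(-21)) = (I*sqrt(5))*(10*(7 + (-3 - 1*6)) + 9) = (I*sqrt(5))*(10*(7 + (-3 - 6)) + 9) = (I*sqrt(5))*(10*(7 - 9) + 9) = (I*sqrt(5))*(10*(-2) + 9) = (I*sqrt(5))*(-20 + 9) = (I*sqrt(5))*(-11) = -11*I*sqrt(5)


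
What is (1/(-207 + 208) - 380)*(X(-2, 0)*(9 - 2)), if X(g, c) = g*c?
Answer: 0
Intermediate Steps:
X(g, c) = c*g
(1/(-207 + 208) - 380)*(X(-2, 0)*(9 - 2)) = (1/(-207 + 208) - 380)*((0*(-2))*(9 - 2)) = (1/1 - 380)*(0*7) = (1 - 380)*0 = -379*0 = 0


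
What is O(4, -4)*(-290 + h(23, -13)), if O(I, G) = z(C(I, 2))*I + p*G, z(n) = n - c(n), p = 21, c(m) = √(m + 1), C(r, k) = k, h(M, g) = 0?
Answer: 22040 + 1160*√3 ≈ 24049.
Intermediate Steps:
c(m) = √(1 + m)
z(n) = n - √(1 + n)
O(I, G) = 21*G + I*(2 - √3) (O(I, G) = (2 - √(1 + 2))*I + 21*G = (2 - √3)*I + 21*G = I*(2 - √3) + 21*G = 21*G + I*(2 - √3))
O(4, -4)*(-290 + h(23, -13)) = (21*(-4) + 4*(2 - √3))*(-290 + 0) = (-84 + (8 - 4*√3))*(-290) = (-76 - 4*√3)*(-290) = 22040 + 1160*√3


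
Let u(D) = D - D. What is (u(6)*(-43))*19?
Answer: 0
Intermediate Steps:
u(D) = 0
(u(6)*(-43))*19 = (0*(-43))*19 = 0*19 = 0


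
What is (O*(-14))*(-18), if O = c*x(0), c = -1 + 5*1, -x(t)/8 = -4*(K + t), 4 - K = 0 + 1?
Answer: 96768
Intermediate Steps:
K = 3 (K = 4 - (0 + 1) = 4 - 1*1 = 4 - 1 = 3)
x(t) = 96 + 32*t (x(t) = -(-32)*(3 + t) = -8*(-12 - 4*t) = 96 + 32*t)
c = 4 (c = -1 + 5 = 4)
O = 384 (O = 4*(96 + 32*0) = 4*(96 + 0) = 4*96 = 384)
(O*(-14))*(-18) = (384*(-14))*(-18) = -5376*(-18) = 96768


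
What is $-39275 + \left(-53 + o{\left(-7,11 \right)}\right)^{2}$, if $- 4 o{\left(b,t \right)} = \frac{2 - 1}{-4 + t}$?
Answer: $- \frac{28586375}{784} \approx -36462.0$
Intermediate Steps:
$o{\left(b,t \right)} = - \frac{1}{4 \left(-4 + t\right)}$ ($o{\left(b,t \right)} = - \frac{\left(2 - 1\right) \frac{1}{-4 + t}}{4} = - \frac{1 \frac{1}{-4 + t}}{4} = - \frac{1}{4 \left(-4 + t\right)}$)
$-39275 + \left(-53 + o{\left(-7,11 \right)}\right)^{2} = -39275 + \left(-53 - \frac{1}{-16 + 4 \cdot 11}\right)^{2} = -39275 + \left(-53 - \frac{1}{-16 + 44}\right)^{2} = -39275 + \left(-53 - \frac{1}{28}\right)^{2} = -39275 + \left(- \frac{1485}{28}\right)^{2} = -39275 + \frac{2205225}{784} = - \frac{28586375}{784}$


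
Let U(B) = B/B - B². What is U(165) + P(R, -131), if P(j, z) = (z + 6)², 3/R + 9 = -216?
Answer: -11599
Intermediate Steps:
R = -1/75 (R = 3/(-9 - 216) = 3/(-225) = 3*(-1/225) = -1/75 ≈ -0.013333)
U(B) = 1 - B²
P(j, z) = (6 + z)²
U(165) + P(R, -131) = (1 - 1*165²) + (6 - 131)² = (1 - 1*27225) + (-125)² = (1 - 27225) + 15625 = -27224 + 15625 = -11599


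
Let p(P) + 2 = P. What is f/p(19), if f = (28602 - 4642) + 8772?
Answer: 32732/17 ≈ 1925.4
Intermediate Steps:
p(P) = -2 + P
f = 32732 (f = 23960 + 8772 = 32732)
f/p(19) = 32732/(-2 + 19) = 32732/17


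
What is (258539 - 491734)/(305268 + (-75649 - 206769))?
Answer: -46639/4570 ≈ -10.205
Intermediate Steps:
(258539 - 491734)/(305268 + (-75649 - 206769)) = -233195/(305268 - 282418) = -233195/22850 = -233195*1/22850 = -46639/4570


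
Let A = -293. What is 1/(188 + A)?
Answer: -1/105 ≈ -0.0095238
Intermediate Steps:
1/(188 + A) = 1/(188 - 293) = 1/(-105) = -1/105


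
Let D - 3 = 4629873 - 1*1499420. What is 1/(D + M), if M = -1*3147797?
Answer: -1/17341 ≈ -5.7667e-5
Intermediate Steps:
M = -3147797
D = 3130456 (D = 3 + (4629873 - 1*1499420) = 3 + (4629873 - 1499420) = 3 + 3130453 = 3130456)
1/(D + M) = 1/(3130456 - 3147797) = 1/(-17341) = -1/17341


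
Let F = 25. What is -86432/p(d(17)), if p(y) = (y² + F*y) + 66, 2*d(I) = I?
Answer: -345728/1403 ≈ -246.42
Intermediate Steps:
d(I) = I/2
p(y) = 66 + y² + 25*y (p(y) = (y² + 25*y) + 66 = 66 + y² + 25*y)
-86432/p(d(17)) = -86432/(66 + ((½)*17)² + 25*((½)*17)) = -86432/(66 + (17/2)² + 25*(17/2)) = -86432/(66 + 289/4 + 425/2) = -86432/1403/4 = -86432*4/1403 = -345728/1403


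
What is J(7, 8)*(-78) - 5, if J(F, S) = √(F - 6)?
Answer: -83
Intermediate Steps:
J(F, S) = √(-6 + F)
J(7, 8)*(-78) - 5 = √(-6 + 7)*(-78) - 5 = √1*(-78) - 5 = 1*(-78) - 5 = -78 - 5 = -83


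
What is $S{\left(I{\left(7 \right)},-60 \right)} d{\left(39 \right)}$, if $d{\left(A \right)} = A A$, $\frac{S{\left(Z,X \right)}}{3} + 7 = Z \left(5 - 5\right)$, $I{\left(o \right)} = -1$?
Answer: $-31941$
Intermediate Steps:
$S{\left(Z,X \right)} = -21$ ($S{\left(Z,X \right)} = -21 + 3 Z \left(5 - 5\right) = -21 + 3 Z 0 = -21 + 3 \cdot 0 = -21 + 0 = -21$)
$d{\left(A \right)} = A^{2}$
$S{\left(I{\left(7 \right)},-60 \right)} d{\left(39 \right)} = - 21 \cdot 39^{2} = \left(-21\right) 1521 = -31941$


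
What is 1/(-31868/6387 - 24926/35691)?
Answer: -75986139/432201050 ≈ -0.17581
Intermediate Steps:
1/(-31868/6387 - 24926/35691) = 1/(-432201050/75986139) = -75986139/432201050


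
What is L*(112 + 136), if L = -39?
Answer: -9672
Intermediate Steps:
L*(112 + 136) = -39*(112 + 136) = -39*248 = -9672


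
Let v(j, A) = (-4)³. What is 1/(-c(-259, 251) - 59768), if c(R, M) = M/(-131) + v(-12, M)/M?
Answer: -32881/1965160223 ≈ -1.6732e-5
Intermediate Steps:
v(j, A) = -64
c(R, M) = -64/M - M/131 (c(R, M) = M/(-131) - 64/M = M*(-1/131) - 64/M = -M/131 - 64/M = -64/M - M/131)
1/(-c(-259, 251) - 59768) = 1/(-(-64/251 - 1/131*251) - 59768) = 1/(-(-64*1/251 - 251/131) - 59768) = 1/(-(-64/251 - 251/131) - 59768) = 1/(-1*(-71385/32881) - 59768) = 1/(71385/32881 - 59768) = 1/(-1965160223/32881) = -32881/1965160223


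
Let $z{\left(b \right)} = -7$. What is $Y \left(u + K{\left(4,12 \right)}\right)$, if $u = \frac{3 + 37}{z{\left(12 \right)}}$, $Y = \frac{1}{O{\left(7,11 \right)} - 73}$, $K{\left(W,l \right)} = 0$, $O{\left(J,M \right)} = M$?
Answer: $\frac{20}{217} \approx 0.092166$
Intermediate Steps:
$Y = - \frac{1}{62}$ ($Y = \frac{1}{11 - 73} = \frac{1}{-62} = - \frac{1}{62} \approx -0.016129$)
$u = - \frac{40}{7}$ ($u = \frac{3 + 37}{-7} = 40 \left(- \frac{1}{7}\right) = - \frac{40}{7} \approx -5.7143$)
$Y \left(u + K{\left(4,12 \right)}\right) = - \frac{- \frac{40}{7} + 0}{62} = \left(- \frac{1}{62}\right) \left(- \frac{40}{7}\right) = \frac{20}{217}$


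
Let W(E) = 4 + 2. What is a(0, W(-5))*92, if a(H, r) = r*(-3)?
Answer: -1656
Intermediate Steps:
W(E) = 6
a(H, r) = -3*r
a(0, W(-5))*92 = -3*6*92 = -18*92 = -1656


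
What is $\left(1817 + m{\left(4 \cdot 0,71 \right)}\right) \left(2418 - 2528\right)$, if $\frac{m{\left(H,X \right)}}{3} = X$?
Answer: $-223300$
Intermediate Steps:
$m{\left(H,X \right)} = 3 X$
$\left(1817 + m{\left(4 \cdot 0,71 \right)}\right) \left(2418 - 2528\right) = \left(1817 + 3 \cdot 71\right) \left(2418 - 2528\right) = \left(1817 + 213\right) \left(-110\right) = 2030 \left(-110\right) = -223300$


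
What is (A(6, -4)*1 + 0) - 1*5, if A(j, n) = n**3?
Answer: -69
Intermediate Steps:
(A(6, -4)*1 + 0) - 1*5 = ((-4)**3*1 + 0) - 1*5 = (-64*1 + 0) - 5 = (-64 + 0) - 5 = -64 - 5 = -69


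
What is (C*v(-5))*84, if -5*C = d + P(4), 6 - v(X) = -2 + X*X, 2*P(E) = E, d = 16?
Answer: 25704/5 ≈ 5140.8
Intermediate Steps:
P(E) = E/2
v(X) = 8 - X² (v(X) = 6 - (-2 + X*X) = 6 - (-2 + X²) = 6 + (2 - X²) = 8 - X²)
C = -18/5 (C = -(16 + (½)*4)/5 = -(16 + 2)/5 = -⅕*18 = -18/5 ≈ -3.6000)
(C*v(-5))*84 = -18*(8 - 1*(-5)²)/5*84 = -18*(8 - 1*25)/5*84 = -18*(8 - 25)/5*84 = -18/5*(-17)*84 = (306/5)*84 = 25704/5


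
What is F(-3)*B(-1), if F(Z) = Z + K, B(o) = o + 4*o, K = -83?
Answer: 430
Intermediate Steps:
B(o) = 5*o
F(Z) = -83 + Z (F(Z) = Z - 83 = -83 + Z)
F(-3)*B(-1) = (-83 - 3)*(5*(-1)) = -86*(-5) = 430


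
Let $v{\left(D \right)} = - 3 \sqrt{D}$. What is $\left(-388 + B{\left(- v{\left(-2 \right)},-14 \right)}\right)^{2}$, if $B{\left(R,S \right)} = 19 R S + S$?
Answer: $-1112004 + 641592 i \sqrt{2} \approx -1.112 \cdot 10^{6} + 9.0735 \cdot 10^{5} i$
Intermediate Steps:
$B{\left(R,S \right)} = S + 19 R S$ ($B{\left(R,S \right)} = 19 R S + S = S + 19 R S$)
$\left(-388 + B{\left(- v{\left(-2 \right)},-14 \right)}\right)^{2} = \left(-388 - 14 \left(1 + 19 \left(- \left(-3\right) \sqrt{-2}\right)\right)\right)^{2} = \left(-388 - 14 \left(1 + 19 \left(- \left(-3\right) i \sqrt{2}\right)\right)\right)^{2} = \left(-388 - 14 \left(1 + 19 \cdot 3 i \sqrt{2}\right)\right)^{2} = \left(-388 - 14 \left(1 + 57 i \sqrt{2}\right)\right)^{2} = \left(-388 - \left(14 + 798 i \sqrt{2}\right)\right)^{2} = \left(-402 - 798 i \sqrt{2}\right)^{2}$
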